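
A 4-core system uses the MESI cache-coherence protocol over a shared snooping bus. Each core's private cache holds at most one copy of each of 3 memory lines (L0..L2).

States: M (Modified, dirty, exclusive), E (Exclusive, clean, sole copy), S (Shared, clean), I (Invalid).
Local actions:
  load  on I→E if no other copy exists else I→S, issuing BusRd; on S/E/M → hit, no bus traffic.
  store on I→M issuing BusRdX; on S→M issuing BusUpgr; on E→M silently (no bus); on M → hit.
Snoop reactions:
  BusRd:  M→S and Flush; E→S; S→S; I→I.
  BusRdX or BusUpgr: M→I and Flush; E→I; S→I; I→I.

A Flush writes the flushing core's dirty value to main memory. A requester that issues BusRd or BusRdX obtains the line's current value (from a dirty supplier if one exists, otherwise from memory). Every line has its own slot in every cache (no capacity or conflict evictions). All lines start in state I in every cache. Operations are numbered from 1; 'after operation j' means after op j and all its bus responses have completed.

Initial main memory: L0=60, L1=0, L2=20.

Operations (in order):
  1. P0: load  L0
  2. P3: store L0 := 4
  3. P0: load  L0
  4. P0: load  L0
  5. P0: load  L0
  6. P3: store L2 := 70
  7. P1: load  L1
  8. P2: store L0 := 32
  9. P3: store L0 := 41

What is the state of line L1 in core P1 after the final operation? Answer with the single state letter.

state = E

step 1: P0: load  L0  ⟶  EIII  (L0)  txn=BusRd  M[L0]=60
step 2: P3: store L0 := 4  ⟶  IIIM  (L0)  txn=BusRdX  M[L0]=60
step 3: P0: load  L0  ⟶  SIIS  (L0)  txn=BusRd+Flush  M[L0]=4
step 4: P0: load  L0  ⟶  SIIS  (L0)  txn=∅  M[L0]=4
step 5: P0: load  L0  ⟶  SIIS  (L0)  txn=∅  M[L0]=4
step 6: P3: store L2 := 70  ⟶  IIIM  (L2)  txn=BusRdX  M[L2]=20
step 7: P1: load  L1  ⟶  IEII  (L1)  txn=BusRd  M[L1]=0
step 8: P2: store L0 := 32  ⟶  IIMI  (L0)  txn=BusRdX  M[L0]=4
step 9: P3: store L0 := 41  ⟶  IIIM  (L0)  txn=BusRdX+Flush  M[L0]=32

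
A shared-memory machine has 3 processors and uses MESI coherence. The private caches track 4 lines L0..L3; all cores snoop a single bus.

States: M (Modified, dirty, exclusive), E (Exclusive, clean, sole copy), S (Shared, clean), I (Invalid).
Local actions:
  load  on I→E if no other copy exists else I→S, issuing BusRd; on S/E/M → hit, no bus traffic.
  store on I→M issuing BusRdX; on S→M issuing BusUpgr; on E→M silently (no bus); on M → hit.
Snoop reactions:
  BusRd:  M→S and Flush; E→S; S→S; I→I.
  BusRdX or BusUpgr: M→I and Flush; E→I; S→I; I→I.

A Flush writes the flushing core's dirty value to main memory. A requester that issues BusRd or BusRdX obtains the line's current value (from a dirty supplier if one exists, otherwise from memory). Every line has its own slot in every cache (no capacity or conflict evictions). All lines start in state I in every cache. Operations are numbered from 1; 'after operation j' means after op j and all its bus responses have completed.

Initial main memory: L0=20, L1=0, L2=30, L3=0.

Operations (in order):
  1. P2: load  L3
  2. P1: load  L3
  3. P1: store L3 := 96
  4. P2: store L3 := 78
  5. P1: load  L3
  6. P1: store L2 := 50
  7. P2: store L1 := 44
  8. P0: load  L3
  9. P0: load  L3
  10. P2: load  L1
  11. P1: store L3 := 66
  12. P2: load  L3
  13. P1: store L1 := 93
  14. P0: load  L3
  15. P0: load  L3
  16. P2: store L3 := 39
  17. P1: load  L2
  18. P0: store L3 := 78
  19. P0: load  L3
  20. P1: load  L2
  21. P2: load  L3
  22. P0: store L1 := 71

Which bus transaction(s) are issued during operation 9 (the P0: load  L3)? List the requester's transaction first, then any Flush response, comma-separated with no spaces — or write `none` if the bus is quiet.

bus = none

1. P2: load  L3  bus=[BusRd]  L3: P0=I P1=I P2=E  mem[L3]=0
2. P1: load  L3  bus=[BusRd]  L3: P0=I P1=S P2=S  mem[L3]=0
3. P1: store L3 := 96  bus=[BusUpgr]  L3: P0=I P1=M P2=I  mem[L3]=0
4. P2: store L3 := 78  bus=[BusRdX,Flush]  L3: P0=I P1=I P2=M  mem[L3]=96
5. P1: load  L3  bus=[BusRd,Flush]  L3: P0=I P1=S P2=S  mem[L3]=78
6. P1: store L2 := 50  bus=[BusRdX]  L2: P0=I P1=M P2=I  mem[L2]=30
7. P2: store L1 := 44  bus=[BusRdX]  L1: P0=I P1=I P2=M  mem[L1]=0
8. P0: load  L3  bus=[BusRd]  L3: P0=S P1=S P2=S  mem[L3]=78
9. P0: load  L3  bus=[-]  L3: P0=S P1=S P2=S  mem[L3]=78
10. P2: load  L1  bus=[-]  L1: P0=I P1=I P2=M  mem[L1]=0
11. P1: store L3 := 66  bus=[BusUpgr]  L3: P0=I P1=M P2=I  mem[L3]=78
12. P2: load  L3  bus=[BusRd,Flush]  L3: P0=I P1=S P2=S  mem[L3]=66
13. P1: store L1 := 93  bus=[BusRdX,Flush]  L1: P0=I P1=M P2=I  mem[L1]=44
14. P0: load  L3  bus=[BusRd]  L3: P0=S P1=S P2=S  mem[L3]=66
15. P0: load  L3  bus=[-]  L3: P0=S P1=S P2=S  mem[L3]=66
16. P2: store L3 := 39  bus=[BusUpgr]  L3: P0=I P1=I P2=M  mem[L3]=66
17. P1: load  L2  bus=[-]  L2: P0=I P1=M P2=I  mem[L2]=30
18. P0: store L3 := 78  bus=[BusRdX,Flush]  L3: P0=M P1=I P2=I  mem[L3]=39
19. P0: load  L3  bus=[-]  L3: P0=M P1=I P2=I  mem[L3]=39
20. P1: load  L2  bus=[-]  L2: P0=I P1=M P2=I  mem[L2]=30
21. P2: load  L3  bus=[BusRd,Flush]  L3: P0=S P1=I P2=S  mem[L3]=78
22. P0: store L1 := 71  bus=[BusRdX,Flush]  L1: P0=M P1=I P2=I  mem[L1]=93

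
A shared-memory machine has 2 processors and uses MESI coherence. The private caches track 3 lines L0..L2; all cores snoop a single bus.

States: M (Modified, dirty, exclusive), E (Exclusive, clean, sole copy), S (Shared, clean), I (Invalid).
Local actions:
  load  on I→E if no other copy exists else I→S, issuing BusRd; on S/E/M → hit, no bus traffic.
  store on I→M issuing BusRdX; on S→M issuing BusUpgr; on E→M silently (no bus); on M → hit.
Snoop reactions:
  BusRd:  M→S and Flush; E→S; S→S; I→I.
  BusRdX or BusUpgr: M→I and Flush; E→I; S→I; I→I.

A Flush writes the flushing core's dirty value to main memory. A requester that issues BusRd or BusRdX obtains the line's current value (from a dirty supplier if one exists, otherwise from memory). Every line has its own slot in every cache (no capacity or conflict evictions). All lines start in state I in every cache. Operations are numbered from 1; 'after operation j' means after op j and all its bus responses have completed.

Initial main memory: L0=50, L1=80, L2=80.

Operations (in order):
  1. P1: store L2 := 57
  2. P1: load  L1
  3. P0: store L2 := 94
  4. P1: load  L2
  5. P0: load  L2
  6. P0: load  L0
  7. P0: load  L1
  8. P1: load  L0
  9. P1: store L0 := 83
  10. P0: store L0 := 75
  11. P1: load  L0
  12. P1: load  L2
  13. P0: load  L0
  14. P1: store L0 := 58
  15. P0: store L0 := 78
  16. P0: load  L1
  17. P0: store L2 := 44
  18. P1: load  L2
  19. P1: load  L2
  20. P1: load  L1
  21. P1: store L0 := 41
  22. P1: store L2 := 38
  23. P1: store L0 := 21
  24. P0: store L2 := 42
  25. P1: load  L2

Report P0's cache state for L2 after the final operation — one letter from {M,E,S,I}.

state = S

1. P1: store L2 := 57  bus=[BusRdX]  L2: P0=I P1=M  mem[L2]=80
2. P1: load  L1  bus=[BusRd]  L1: P0=I P1=E  mem[L1]=80
3. P0: store L2 := 94  bus=[BusRdX,Flush]  L2: P0=M P1=I  mem[L2]=57
4. P1: load  L2  bus=[BusRd,Flush]  L2: P0=S P1=S  mem[L2]=94
5. P0: load  L2  bus=[-]  L2: P0=S P1=S  mem[L2]=94
6. P0: load  L0  bus=[BusRd]  L0: P0=E P1=I  mem[L0]=50
7. P0: load  L1  bus=[BusRd]  L1: P0=S P1=S  mem[L1]=80
8. P1: load  L0  bus=[BusRd]  L0: P0=S P1=S  mem[L0]=50
9. P1: store L0 := 83  bus=[BusUpgr]  L0: P0=I P1=M  mem[L0]=50
10. P0: store L0 := 75  bus=[BusRdX,Flush]  L0: P0=M P1=I  mem[L0]=83
11. P1: load  L0  bus=[BusRd,Flush]  L0: P0=S P1=S  mem[L0]=75
12. P1: load  L2  bus=[-]  L2: P0=S P1=S  mem[L2]=94
13. P0: load  L0  bus=[-]  L0: P0=S P1=S  mem[L0]=75
14. P1: store L0 := 58  bus=[BusUpgr]  L0: P0=I P1=M  mem[L0]=75
15. P0: store L0 := 78  bus=[BusRdX,Flush]  L0: P0=M P1=I  mem[L0]=58
16. P0: load  L1  bus=[-]  L1: P0=S P1=S  mem[L1]=80
17. P0: store L2 := 44  bus=[BusUpgr]  L2: P0=M P1=I  mem[L2]=94
18. P1: load  L2  bus=[BusRd,Flush]  L2: P0=S P1=S  mem[L2]=44
19. P1: load  L2  bus=[-]  L2: P0=S P1=S  mem[L2]=44
20. P1: load  L1  bus=[-]  L1: P0=S P1=S  mem[L1]=80
21. P1: store L0 := 41  bus=[BusRdX,Flush]  L0: P0=I P1=M  mem[L0]=78
22. P1: store L2 := 38  bus=[BusUpgr]  L2: P0=I P1=M  mem[L2]=44
23. P1: store L0 := 21  bus=[-]  L0: P0=I P1=M  mem[L0]=78
24. P0: store L2 := 42  bus=[BusRdX,Flush]  L2: P0=M P1=I  mem[L2]=38
25. P1: load  L2  bus=[BusRd,Flush]  L2: P0=S P1=S  mem[L2]=42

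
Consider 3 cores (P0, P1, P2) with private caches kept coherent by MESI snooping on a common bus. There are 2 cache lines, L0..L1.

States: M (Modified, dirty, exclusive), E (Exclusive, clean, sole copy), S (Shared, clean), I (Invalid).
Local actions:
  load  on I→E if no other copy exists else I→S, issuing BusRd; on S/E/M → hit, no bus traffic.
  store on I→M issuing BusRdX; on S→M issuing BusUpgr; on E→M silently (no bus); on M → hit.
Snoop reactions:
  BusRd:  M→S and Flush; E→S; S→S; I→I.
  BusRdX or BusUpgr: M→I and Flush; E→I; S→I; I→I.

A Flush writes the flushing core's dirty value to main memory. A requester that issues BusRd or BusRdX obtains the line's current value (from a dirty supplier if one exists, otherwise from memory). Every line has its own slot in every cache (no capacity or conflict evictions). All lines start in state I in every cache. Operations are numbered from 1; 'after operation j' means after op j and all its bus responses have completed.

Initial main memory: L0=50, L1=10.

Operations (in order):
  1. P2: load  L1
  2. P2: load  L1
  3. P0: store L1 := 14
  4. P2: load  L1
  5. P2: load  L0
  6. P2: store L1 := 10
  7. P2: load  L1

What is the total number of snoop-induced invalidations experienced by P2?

  op1 P2: load  L1 → I/I/E on L1; bus BusRd; mem=10
  op2 P2: load  L1 → I/I/E on L1; bus (none); mem=10
  op3 P0: store L1 := 14 → M/I/I on L1; bus BusRdX; mem=10
  op4 P2: load  L1 → S/I/S on L1; bus BusRd Flush; mem=14
  op5 P2: load  L0 → I/I/E on L0; bus BusRd; mem=50
  op6 P2: store L1 := 10 → I/I/M on L1; bus BusUpgr; mem=14
  op7 P2: load  L1 → I/I/M on L1; bus (none); mem=14

invalidations = 1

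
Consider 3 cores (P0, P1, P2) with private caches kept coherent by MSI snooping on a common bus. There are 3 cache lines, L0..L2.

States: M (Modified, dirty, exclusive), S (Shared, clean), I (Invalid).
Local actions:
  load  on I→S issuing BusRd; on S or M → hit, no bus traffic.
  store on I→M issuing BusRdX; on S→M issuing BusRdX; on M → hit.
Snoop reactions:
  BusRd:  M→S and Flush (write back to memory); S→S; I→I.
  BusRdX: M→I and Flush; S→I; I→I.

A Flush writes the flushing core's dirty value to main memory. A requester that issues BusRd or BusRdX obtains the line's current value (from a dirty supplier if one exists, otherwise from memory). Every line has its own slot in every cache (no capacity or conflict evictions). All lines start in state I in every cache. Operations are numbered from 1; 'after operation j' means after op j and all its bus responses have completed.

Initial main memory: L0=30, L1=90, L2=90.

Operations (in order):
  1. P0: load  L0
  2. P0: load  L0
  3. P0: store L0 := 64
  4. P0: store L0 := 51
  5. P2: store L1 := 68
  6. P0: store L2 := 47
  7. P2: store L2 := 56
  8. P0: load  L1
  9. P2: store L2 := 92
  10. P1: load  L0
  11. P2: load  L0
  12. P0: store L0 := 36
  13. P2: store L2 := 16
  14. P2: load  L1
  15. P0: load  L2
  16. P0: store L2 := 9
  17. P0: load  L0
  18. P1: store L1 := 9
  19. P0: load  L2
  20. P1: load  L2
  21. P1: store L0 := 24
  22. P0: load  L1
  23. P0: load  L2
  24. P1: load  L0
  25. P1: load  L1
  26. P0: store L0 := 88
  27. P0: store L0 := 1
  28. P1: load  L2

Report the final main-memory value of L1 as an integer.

[1] P0: load  L0 | P0:S(30), P1:I, P2:I | bus: BusRd
[2] P0: load  L0 | P0:S(30), P1:I, P2:I | bus: none
[3] P0: store L0 := 64 | P0:M(64), P1:I, P2:I | bus: BusRdX
[4] P0: store L0 := 51 | P0:M(51), P1:I, P2:I | bus: none
[5] P2: store L1 := 68 | P0:I, P1:I, P2:M(68) | bus: BusRdX
[6] P0: store L2 := 47 | P0:M(47), P1:I, P2:I | bus: BusRdX
[7] P2: store L2 := 56 | P0:I, P1:I, P2:M(56) | bus: BusRdX,Flush
[8] P0: load  L1 | P0:S(68), P1:I, P2:S(68) | bus: BusRd,Flush
[9] P2: store L2 := 92 | P0:I, P1:I, P2:M(92) | bus: none
[10] P1: load  L0 | P0:S(51), P1:S(51), P2:I | bus: BusRd,Flush
[11] P2: load  L0 | P0:S(51), P1:S(51), P2:S(51) | bus: BusRd
[12] P0: store L0 := 36 | P0:M(36), P1:I, P2:I | bus: BusRdX
[13] P2: store L2 := 16 | P0:I, P1:I, P2:M(16) | bus: none
[14] P2: load  L1 | P0:S(68), P1:I, P2:S(68) | bus: none
[15] P0: load  L2 | P0:S(16), P1:I, P2:S(16) | bus: BusRd,Flush
[16] P0: store L2 := 9 | P0:M(9), P1:I, P2:I | bus: BusRdX
[17] P0: load  L0 | P0:M(36), P1:I, P2:I | bus: none
[18] P1: store L1 := 9 | P0:I, P1:M(9), P2:I | bus: BusRdX
[19] P0: load  L2 | P0:M(9), P1:I, P2:I | bus: none
[20] P1: load  L2 | P0:S(9), P1:S(9), P2:I | bus: BusRd,Flush
[21] P1: store L0 := 24 | P0:I, P1:M(24), P2:I | bus: BusRdX,Flush
[22] P0: load  L1 | P0:S(9), P1:S(9), P2:I | bus: BusRd,Flush
[23] P0: load  L2 | P0:S(9), P1:S(9), P2:I | bus: none
[24] P1: load  L0 | P0:I, P1:M(24), P2:I | bus: none
[25] P1: load  L1 | P0:S(9), P1:S(9), P2:I | bus: none
[26] P0: store L0 := 88 | P0:M(88), P1:I, P2:I | bus: BusRdX,Flush
[27] P0: store L0 := 1 | P0:M(1), P1:I, P2:I | bus: none
[28] P1: load  L2 | P0:S(9), P1:S(9), P2:I | bus: none

memory[L1] = 9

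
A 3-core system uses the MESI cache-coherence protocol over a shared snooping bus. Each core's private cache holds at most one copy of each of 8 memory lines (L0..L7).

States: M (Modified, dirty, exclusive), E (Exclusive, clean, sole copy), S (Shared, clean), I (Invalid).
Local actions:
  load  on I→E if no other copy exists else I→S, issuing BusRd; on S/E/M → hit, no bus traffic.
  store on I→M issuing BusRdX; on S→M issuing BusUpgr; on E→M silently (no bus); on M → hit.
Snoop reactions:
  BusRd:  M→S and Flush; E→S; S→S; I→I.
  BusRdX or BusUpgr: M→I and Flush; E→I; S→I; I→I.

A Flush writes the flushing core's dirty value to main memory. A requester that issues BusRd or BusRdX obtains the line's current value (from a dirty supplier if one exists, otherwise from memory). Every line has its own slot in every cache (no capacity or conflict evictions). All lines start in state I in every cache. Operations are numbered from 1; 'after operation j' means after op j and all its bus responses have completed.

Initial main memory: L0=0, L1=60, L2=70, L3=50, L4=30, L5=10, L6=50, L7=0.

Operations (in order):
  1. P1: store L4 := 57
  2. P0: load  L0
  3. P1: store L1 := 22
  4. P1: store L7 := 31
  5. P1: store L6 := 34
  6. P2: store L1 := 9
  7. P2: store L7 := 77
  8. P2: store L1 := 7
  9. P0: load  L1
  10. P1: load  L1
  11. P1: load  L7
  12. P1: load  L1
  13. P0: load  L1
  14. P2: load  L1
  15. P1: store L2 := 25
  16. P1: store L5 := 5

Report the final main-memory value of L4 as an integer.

1. P1: store L4 := 57  bus=[BusRdX]  L4: P0=I P1=M P2=I  mem[L4]=30
2. P0: load  L0  bus=[BusRd]  L0: P0=E P1=I P2=I  mem[L0]=0
3. P1: store L1 := 22  bus=[BusRdX]  L1: P0=I P1=M P2=I  mem[L1]=60
4. P1: store L7 := 31  bus=[BusRdX]  L7: P0=I P1=M P2=I  mem[L7]=0
5. P1: store L6 := 34  bus=[BusRdX]  L6: P0=I P1=M P2=I  mem[L6]=50
6. P2: store L1 := 9  bus=[BusRdX,Flush]  L1: P0=I P1=I P2=M  mem[L1]=22
7. P2: store L7 := 77  bus=[BusRdX,Flush]  L7: P0=I P1=I P2=M  mem[L7]=31
8. P2: store L1 := 7  bus=[-]  L1: P0=I P1=I P2=M  mem[L1]=22
9. P0: load  L1  bus=[BusRd,Flush]  L1: P0=S P1=I P2=S  mem[L1]=7
10. P1: load  L1  bus=[BusRd]  L1: P0=S P1=S P2=S  mem[L1]=7
11. P1: load  L7  bus=[BusRd,Flush]  L7: P0=I P1=S P2=S  mem[L7]=77
12. P1: load  L1  bus=[-]  L1: P0=S P1=S P2=S  mem[L1]=7
13. P0: load  L1  bus=[-]  L1: P0=S P1=S P2=S  mem[L1]=7
14. P2: load  L1  bus=[-]  L1: P0=S P1=S P2=S  mem[L1]=7
15. P1: store L2 := 25  bus=[BusRdX]  L2: P0=I P1=M P2=I  mem[L2]=70
16. P1: store L5 := 5  bus=[BusRdX]  L5: P0=I P1=M P2=I  mem[L5]=10

memory[L4] = 30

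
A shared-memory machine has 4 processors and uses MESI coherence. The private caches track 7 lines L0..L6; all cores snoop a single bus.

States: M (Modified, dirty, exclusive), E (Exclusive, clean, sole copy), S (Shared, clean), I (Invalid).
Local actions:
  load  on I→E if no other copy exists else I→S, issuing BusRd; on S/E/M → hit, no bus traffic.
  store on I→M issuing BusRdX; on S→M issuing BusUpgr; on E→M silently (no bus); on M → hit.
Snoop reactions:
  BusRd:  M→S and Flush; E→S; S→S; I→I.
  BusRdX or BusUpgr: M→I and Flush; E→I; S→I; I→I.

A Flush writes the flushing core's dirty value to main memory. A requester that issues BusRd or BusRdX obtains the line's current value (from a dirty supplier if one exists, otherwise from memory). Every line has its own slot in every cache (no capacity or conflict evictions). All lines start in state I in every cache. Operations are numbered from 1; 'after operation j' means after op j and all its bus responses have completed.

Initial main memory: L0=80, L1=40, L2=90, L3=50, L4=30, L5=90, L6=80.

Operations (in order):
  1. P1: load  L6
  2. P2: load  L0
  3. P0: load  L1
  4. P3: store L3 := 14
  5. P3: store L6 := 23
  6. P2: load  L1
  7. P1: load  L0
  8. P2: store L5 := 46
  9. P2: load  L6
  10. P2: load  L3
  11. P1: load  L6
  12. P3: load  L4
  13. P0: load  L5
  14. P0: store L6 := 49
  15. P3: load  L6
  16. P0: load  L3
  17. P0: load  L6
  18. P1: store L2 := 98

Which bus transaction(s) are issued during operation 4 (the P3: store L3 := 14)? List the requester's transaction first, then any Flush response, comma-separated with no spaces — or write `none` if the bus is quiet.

bus = BusRdX

[1] P1: load  L6 | P0:I, P1:E(80), P2:I, P3:I | bus: BusRd
[2] P2: load  L0 | P0:I, P1:I, P2:E(80), P3:I | bus: BusRd
[3] P0: load  L1 | P0:E(40), P1:I, P2:I, P3:I | bus: BusRd
[4] P3: store L3 := 14 | P0:I, P1:I, P2:I, P3:M(14) | bus: BusRdX
[5] P3: store L6 := 23 | P0:I, P1:I, P2:I, P3:M(23) | bus: BusRdX
[6] P2: load  L1 | P0:S(40), P1:I, P2:S(40), P3:I | bus: BusRd
[7] P1: load  L0 | P0:I, P1:S(80), P2:S(80), P3:I | bus: BusRd
[8] P2: store L5 := 46 | P0:I, P1:I, P2:M(46), P3:I | bus: BusRdX
[9] P2: load  L6 | P0:I, P1:I, P2:S(23), P3:S(23) | bus: BusRd,Flush
[10] P2: load  L3 | P0:I, P1:I, P2:S(14), P3:S(14) | bus: BusRd,Flush
[11] P1: load  L6 | P0:I, P1:S(23), P2:S(23), P3:S(23) | bus: BusRd
[12] P3: load  L4 | P0:I, P1:I, P2:I, P3:E(30) | bus: BusRd
[13] P0: load  L5 | P0:S(46), P1:I, P2:S(46), P3:I | bus: BusRd,Flush
[14] P0: store L6 := 49 | P0:M(49), P1:I, P2:I, P3:I | bus: BusRdX
[15] P3: load  L6 | P0:S(49), P1:I, P2:I, P3:S(49) | bus: BusRd,Flush
[16] P0: load  L3 | P0:S(14), P1:I, P2:S(14), P3:S(14) | bus: BusRd
[17] P0: load  L6 | P0:S(49), P1:I, P2:I, P3:S(49) | bus: none
[18] P1: store L2 := 98 | P0:I, P1:M(98), P2:I, P3:I | bus: BusRdX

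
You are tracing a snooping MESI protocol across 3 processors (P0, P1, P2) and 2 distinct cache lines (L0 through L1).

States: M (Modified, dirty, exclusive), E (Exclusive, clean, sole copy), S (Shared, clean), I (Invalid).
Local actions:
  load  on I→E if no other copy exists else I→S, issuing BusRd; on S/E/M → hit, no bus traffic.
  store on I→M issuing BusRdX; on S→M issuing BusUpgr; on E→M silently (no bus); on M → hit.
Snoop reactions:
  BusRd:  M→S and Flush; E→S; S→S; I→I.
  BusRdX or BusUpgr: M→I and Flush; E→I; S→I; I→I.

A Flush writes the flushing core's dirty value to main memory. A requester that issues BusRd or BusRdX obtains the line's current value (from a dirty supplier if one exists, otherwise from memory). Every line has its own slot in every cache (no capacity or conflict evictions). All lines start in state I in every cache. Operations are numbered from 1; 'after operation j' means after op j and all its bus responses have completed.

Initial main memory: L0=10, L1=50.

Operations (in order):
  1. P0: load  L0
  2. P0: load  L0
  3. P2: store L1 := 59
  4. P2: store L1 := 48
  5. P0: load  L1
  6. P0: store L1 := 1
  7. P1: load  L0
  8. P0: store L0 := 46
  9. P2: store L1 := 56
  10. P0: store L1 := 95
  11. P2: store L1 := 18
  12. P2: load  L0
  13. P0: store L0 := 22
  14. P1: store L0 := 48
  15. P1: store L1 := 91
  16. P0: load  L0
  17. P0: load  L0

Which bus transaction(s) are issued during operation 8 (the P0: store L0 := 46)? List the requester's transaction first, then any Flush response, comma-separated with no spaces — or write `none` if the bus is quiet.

bus = BusUpgr

step 1: P0: load  L0  ⟶  EII  (L0)  txn=BusRd  M[L0]=10
step 2: P0: load  L0  ⟶  EII  (L0)  txn=∅  M[L0]=10
step 3: P2: store L1 := 59  ⟶  IIM  (L1)  txn=BusRdX  M[L1]=50
step 4: P2: store L1 := 48  ⟶  IIM  (L1)  txn=∅  M[L1]=50
step 5: P0: load  L1  ⟶  SIS  (L1)  txn=BusRd+Flush  M[L1]=48
step 6: P0: store L1 := 1  ⟶  MII  (L1)  txn=BusUpgr  M[L1]=48
step 7: P1: load  L0  ⟶  SSI  (L0)  txn=BusRd  M[L0]=10
step 8: P0: store L0 := 46  ⟶  MII  (L0)  txn=BusUpgr  M[L0]=10
step 9: P2: store L1 := 56  ⟶  IIM  (L1)  txn=BusRdX+Flush  M[L1]=1
step 10: P0: store L1 := 95  ⟶  MII  (L1)  txn=BusRdX+Flush  M[L1]=56
step 11: P2: store L1 := 18  ⟶  IIM  (L1)  txn=BusRdX+Flush  M[L1]=95
step 12: P2: load  L0  ⟶  SIS  (L0)  txn=BusRd+Flush  M[L0]=46
step 13: P0: store L0 := 22  ⟶  MII  (L0)  txn=BusUpgr  M[L0]=46
step 14: P1: store L0 := 48  ⟶  IMI  (L0)  txn=BusRdX+Flush  M[L0]=22
step 15: P1: store L1 := 91  ⟶  IMI  (L1)  txn=BusRdX+Flush  M[L1]=18
step 16: P0: load  L0  ⟶  SSI  (L0)  txn=BusRd+Flush  M[L0]=48
step 17: P0: load  L0  ⟶  SSI  (L0)  txn=∅  M[L0]=48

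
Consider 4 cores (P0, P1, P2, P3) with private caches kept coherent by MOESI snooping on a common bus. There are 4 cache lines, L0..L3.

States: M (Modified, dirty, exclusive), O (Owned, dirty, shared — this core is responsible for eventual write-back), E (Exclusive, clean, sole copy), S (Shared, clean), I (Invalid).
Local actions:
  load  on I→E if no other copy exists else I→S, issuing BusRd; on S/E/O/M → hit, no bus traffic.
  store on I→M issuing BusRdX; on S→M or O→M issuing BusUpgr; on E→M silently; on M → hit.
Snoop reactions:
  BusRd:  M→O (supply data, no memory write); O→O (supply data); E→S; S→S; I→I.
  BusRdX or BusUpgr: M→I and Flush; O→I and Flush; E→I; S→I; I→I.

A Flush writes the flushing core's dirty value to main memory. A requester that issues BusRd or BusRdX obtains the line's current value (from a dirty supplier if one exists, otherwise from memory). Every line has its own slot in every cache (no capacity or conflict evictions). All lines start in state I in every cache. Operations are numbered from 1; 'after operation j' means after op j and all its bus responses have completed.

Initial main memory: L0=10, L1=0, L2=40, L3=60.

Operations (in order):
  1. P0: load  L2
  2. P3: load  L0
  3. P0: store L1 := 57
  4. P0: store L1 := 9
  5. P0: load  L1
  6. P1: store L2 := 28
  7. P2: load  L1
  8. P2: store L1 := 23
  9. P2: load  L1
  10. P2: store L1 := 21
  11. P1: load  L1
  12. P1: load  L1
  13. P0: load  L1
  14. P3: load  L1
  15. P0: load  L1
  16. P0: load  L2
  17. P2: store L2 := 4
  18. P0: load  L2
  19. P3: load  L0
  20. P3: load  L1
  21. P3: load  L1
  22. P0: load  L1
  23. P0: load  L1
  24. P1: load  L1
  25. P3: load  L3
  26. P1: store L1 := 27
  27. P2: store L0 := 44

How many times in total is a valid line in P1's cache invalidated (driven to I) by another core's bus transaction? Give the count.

[1] P0: load  L2 | P0:E(40), P1:I, P2:I, P3:I | bus: BusRd
[2] P3: load  L0 | P0:I, P1:I, P2:I, P3:E(10) | bus: BusRd
[3] P0: store L1 := 57 | P0:M(57), P1:I, P2:I, P3:I | bus: BusRdX
[4] P0: store L1 := 9 | P0:M(9), P1:I, P2:I, P3:I | bus: none
[5] P0: load  L1 | P0:M(9), P1:I, P2:I, P3:I | bus: none
[6] P1: store L2 := 28 | P0:I, P1:M(28), P2:I, P3:I | bus: BusRdX
[7] P2: load  L1 | P0:O(9), P1:I, P2:S(9), P3:I | bus: BusRd
[8] P2: store L1 := 23 | P0:I, P1:I, P2:M(23), P3:I | bus: BusUpgr,Flush
[9] P2: load  L1 | P0:I, P1:I, P2:M(23), P3:I | bus: none
[10] P2: store L1 := 21 | P0:I, P1:I, P2:M(21), P3:I | bus: none
[11] P1: load  L1 | P0:I, P1:S(21), P2:O(21), P3:I | bus: BusRd
[12] P1: load  L1 | P0:I, P1:S(21), P2:O(21), P3:I | bus: none
[13] P0: load  L1 | P0:S(21), P1:S(21), P2:O(21), P3:I | bus: BusRd
[14] P3: load  L1 | P0:S(21), P1:S(21), P2:O(21), P3:S(21) | bus: BusRd
[15] P0: load  L1 | P0:S(21), P1:S(21), P2:O(21), P3:S(21) | bus: none
[16] P0: load  L2 | P0:S(28), P1:O(28), P2:I, P3:I | bus: BusRd
[17] P2: store L2 := 4 | P0:I, P1:I, P2:M(4), P3:I | bus: BusRdX,Flush
[18] P0: load  L2 | P0:S(4), P1:I, P2:O(4), P3:I | bus: BusRd
[19] P3: load  L0 | P0:I, P1:I, P2:I, P3:E(10) | bus: none
[20] P3: load  L1 | P0:S(21), P1:S(21), P2:O(21), P3:S(21) | bus: none
[21] P3: load  L1 | P0:S(21), P1:S(21), P2:O(21), P3:S(21) | bus: none
[22] P0: load  L1 | P0:S(21), P1:S(21), P2:O(21), P3:S(21) | bus: none
[23] P0: load  L1 | P0:S(21), P1:S(21), P2:O(21), P3:S(21) | bus: none
[24] P1: load  L1 | P0:S(21), P1:S(21), P2:O(21), P3:S(21) | bus: none
[25] P3: load  L3 | P0:I, P1:I, P2:I, P3:E(60) | bus: BusRd
[26] P1: store L1 := 27 | P0:I, P1:M(27), P2:I, P3:I | bus: BusUpgr,Flush
[27] P2: store L0 := 44 | P0:I, P1:I, P2:M(44), P3:I | bus: BusRdX

invalidations = 1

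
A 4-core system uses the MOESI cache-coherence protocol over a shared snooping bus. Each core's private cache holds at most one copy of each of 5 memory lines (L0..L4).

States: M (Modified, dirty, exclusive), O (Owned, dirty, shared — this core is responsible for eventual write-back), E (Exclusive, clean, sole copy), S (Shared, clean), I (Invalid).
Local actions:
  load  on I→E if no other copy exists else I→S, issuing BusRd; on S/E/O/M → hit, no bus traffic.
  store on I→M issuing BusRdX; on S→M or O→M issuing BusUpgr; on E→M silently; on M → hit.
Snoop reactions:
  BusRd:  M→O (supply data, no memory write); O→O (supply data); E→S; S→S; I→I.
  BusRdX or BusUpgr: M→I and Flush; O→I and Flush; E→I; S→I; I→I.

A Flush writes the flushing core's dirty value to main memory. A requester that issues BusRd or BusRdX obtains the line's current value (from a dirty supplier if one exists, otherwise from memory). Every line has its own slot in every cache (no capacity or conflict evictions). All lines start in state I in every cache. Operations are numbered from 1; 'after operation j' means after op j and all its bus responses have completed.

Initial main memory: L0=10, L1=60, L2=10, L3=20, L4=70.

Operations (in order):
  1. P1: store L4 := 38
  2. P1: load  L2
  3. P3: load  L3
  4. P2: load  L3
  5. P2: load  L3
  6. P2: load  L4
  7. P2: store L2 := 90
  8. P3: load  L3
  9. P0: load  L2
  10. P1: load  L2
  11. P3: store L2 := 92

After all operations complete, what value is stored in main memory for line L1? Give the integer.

1. P1: store L4 := 38  bus=[BusRdX]  L4: P0=I P1=M P2=I P3=I  mem[L4]=70
2. P1: load  L2  bus=[BusRd]  L2: P0=I P1=E P2=I P3=I  mem[L2]=10
3. P3: load  L3  bus=[BusRd]  L3: P0=I P1=I P2=I P3=E  mem[L3]=20
4. P2: load  L3  bus=[BusRd]  L3: P0=I P1=I P2=S P3=S  mem[L3]=20
5. P2: load  L3  bus=[-]  L3: P0=I P1=I P2=S P3=S  mem[L3]=20
6. P2: load  L4  bus=[BusRd]  L4: P0=I P1=O P2=S P3=I  mem[L4]=70
7. P2: store L2 := 90  bus=[BusRdX]  L2: P0=I P1=I P2=M P3=I  mem[L2]=10
8. P3: load  L3  bus=[-]  L3: P0=I P1=I P2=S P3=S  mem[L3]=20
9. P0: load  L2  bus=[BusRd]  L2: P0=S P1=I P2=O P3=I  mem[L2]=10
10. P1: load  L2  bus=[BusRd]  L2: P0=S P1=S P2=O P3=I  mem[L2]=10
11. P3: store L2 := 92  bus=[BusRdX,Flush]  L2: P0=I P1=I P2=I P3=M  mem[L2]=90

memory[L1] = 60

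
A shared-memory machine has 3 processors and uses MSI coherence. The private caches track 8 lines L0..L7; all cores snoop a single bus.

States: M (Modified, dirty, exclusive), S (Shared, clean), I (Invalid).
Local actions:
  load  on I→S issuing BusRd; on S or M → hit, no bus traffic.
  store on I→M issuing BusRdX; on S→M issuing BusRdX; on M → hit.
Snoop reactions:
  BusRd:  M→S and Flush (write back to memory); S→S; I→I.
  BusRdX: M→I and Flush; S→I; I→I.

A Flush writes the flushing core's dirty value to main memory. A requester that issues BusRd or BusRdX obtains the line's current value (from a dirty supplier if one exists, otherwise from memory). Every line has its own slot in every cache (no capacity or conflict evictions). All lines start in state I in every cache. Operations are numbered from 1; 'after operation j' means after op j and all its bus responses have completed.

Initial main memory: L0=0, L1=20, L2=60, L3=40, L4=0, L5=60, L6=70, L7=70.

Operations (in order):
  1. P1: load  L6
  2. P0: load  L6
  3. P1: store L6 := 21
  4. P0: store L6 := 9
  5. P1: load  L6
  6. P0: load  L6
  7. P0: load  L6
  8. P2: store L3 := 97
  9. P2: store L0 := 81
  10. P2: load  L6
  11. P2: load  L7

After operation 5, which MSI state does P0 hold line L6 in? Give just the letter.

state = S

  op1 P1: load  L6 → I/S/I on L6; bus BusRd; mem=70
  op2 P0: load  L6 → S/S/I on L6; bus BusRd; mem=70
  op3 P1: store L6 := 21 → I/M/I on L6; bus BusRdX; mem=70
  op4 P0: store L6 := 9 → M/I/I on L6; bus BusRdX Flush; mem=21
  op5 P1: load  L6 → S/S/I on L6; bus BusRd Flush; mem=9
  op6 P0: load  L6 → S/S/I on L6; bus (none); mem=9
  op7 P0: load  L6 → S/S/I on L6; bus (none); mem=9
  op8 P2: store L3 := 97 → I/I/M on L3; bus BusRdX; mem=40
  op9 P2: store L0 := 81 → I/I/M on L0; bus BusRdX; mem=0
  op10 P2: load  L6 → S/S/S on L6; bus BusRd; mem=9
  op11 P2: load  L7 → I/I/S on L7; bus BusRd; mem=70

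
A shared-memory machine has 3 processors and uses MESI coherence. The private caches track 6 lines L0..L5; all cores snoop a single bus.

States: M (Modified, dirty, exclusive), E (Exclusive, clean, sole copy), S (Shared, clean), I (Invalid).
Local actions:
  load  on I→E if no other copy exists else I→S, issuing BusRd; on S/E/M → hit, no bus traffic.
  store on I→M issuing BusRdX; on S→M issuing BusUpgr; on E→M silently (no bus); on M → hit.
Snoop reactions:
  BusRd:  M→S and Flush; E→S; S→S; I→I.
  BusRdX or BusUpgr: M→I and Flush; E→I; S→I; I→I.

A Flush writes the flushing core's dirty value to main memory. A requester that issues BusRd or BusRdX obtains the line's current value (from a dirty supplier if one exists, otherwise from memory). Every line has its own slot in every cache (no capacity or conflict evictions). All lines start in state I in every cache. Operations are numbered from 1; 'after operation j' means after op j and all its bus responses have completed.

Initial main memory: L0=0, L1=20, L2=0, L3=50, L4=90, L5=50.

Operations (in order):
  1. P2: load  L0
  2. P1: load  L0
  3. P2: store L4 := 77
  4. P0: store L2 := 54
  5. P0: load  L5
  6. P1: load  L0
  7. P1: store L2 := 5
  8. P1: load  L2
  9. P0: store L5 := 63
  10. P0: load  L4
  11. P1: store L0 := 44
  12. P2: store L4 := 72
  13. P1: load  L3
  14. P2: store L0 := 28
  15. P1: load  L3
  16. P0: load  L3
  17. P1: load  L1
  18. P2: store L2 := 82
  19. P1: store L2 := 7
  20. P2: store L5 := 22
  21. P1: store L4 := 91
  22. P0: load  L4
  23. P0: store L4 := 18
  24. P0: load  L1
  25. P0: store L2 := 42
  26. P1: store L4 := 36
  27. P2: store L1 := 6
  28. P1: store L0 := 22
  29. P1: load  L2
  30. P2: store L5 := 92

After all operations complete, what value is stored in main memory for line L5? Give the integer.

memory[L5] = 63

1. P2: load  L0  bus=[BusRd]  L0: P0=I P1=I P2=E  mem[L0]=0
2. P1: load  L0  bus=[BusRd]  L0: P0=I P1=S P2=S  mem[L0]=0
3. P2: store L4 := 77  bus=[BusRdX]  L4: P0=I P1=I P2=M  mem[L4]=90
4. P0: store L2 := 54  bus=[BusRdX]  L2: P0=M P1=I P2=I  mem[L2]=0
5. P0: load  L5  bus=[BusRd]  L5: P0=E P1=I P2=I  mem[L5]=50
6. P1: load  L0  bus=[-]  L0: P0=I P1=S P2=S  mem[L0]=0
7. P1: store L2 := 5  bus=[BusRdX,Flush]  L2: P0=I P1=M P2=I  mem[L2]=54
8. P1: load  L2  bus=[-]  L2: P0=I P1=M P2=I  mem[L2]=54
9. P0: store L5 := 63  bus=[-]  L5: P0=M P1=I P2=I  mem[L5]=50
10. P0: load  L4  bus=[BusRd,Flush]  L4: P0=S P1=I P2=S  mem[L4]=77
11. P1: store L0 := 44  bus=[BusUpgr]  L0: P0=I P1=M P2=I  mem[L0]=0
12. P2: store L4 := 72  bus=[BusUpgr]  L4: P0=I P1=I P2=M  mem[L4]=77
13. P1: load  L3  bus=[BusRd]  L3: P0=I P1=E P2=I  mem[L3]=50
14. P2: store L0 := 28  bus=[BusRdX,Flush]  L0: P0=I P1=I P2=M  mem[L0]=44
15. P1: load  L3  bus=[-]  L3: P0=I P1=E P2=I  mem[L3]=50
16. P0: load  L3  bus=[BusRd]  L3: P0=S P1=S P2=I  mem[L3]=50
17. P1: load  L1  bus=[BusRd]  L1: P0=I P1=E P2=I  mem[L1]=20
18. P2: store L2 := 82  bus=[BusRdX,Flush]  L2: P0=I P1=I P2=M  mem[L2]=5
19. P1: store L2 := 7  bus=[BusRdX,Flush]  L2: P0=I P1=M P2=I  mem[L2]=82
20. P2: store L5 := 22  bus=[BusRdX,Flush]  L5: P0=I P1=I P2=M  mem[L5]=63
21. P1: store L4 := 91  bus=[BusRdX,Flush]  L4: P0=I P1=M P2=I  mem[L4]=72
22. P0: load  L4  bus=[BusRd,Flush]  L4: P0=S P1=S P2=I  mem[L4]=91
23. P0: store L4 := 18  bus=[BusUpgr]  L4: P0=M P1=I P2=I  mem[L4]=91
24. P0: load  L1  bus=[BusRd]  L1: P0=S P1=S P2=I  mem[L1]=20
25. P0: store L2 := 42  bus=[BusRdX,Flush]  L2: P0=M P1=I P2=I  mem[L2]=7
26. P1: store L4 := 36  bus=[BusRdX,Flush]  L4: P0=I P1=M P2=I  mem[L4]=18
27. P2: store L1 := 6  bus=[BusRdX]  L1: P0=I P1=I P2=M  mem[L1]=20
28. P1: store L0 := 22  bus=[BusRdX,Flush]  L0: P0=I P1=M P2=I  mem[L0]=28
29. P1: load  L2  bus=[BusRd,Flush]  L2: P0=S P1=S P2=I  mem[L2]=42
30. P2: store L5 := 92  bus=[-]  L5: P0=I P1=I P2=M  mem[L5]=63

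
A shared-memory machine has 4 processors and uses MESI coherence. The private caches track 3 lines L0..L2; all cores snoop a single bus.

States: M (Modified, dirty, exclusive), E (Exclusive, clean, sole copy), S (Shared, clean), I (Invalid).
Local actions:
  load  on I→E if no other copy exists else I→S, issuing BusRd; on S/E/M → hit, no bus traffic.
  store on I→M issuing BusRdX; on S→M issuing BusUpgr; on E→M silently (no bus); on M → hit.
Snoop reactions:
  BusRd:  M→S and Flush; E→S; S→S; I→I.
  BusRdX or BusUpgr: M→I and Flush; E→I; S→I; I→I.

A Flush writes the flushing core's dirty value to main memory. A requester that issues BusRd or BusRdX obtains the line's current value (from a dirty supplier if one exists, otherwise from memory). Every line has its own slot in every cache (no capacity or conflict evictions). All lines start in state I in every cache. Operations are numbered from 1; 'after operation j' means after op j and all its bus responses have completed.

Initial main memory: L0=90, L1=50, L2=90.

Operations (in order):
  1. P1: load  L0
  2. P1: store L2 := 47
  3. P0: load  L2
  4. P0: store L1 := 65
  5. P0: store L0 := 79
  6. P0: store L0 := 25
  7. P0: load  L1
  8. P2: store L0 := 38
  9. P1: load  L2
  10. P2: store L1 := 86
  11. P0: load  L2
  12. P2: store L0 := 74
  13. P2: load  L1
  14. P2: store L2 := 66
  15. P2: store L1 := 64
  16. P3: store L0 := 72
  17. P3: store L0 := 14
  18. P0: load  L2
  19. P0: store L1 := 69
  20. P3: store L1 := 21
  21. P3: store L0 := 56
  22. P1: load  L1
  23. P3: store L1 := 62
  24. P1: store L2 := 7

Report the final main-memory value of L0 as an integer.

1. P1: load  L0  bus=[BusRd]  L0: P0=I P1=E P2=I P3=I  mem[L0]=90
2. P1: store L2 := 47  bus=[BusRdX]  L2: P0=I P1=M P2=I P3=I  mem[L2]=90
3. P0: load  L2  bus=[BusRd,Flush]  L2: P0=S P1=S P2=I P3=I  mem[L2]=47
4. P0: store L1 := 65  bus=[BusRdX]  L1: P0=M P1=I P2=I P3=I  mem[L1]=50
5. P0: store L0 := 79  bus=[BusRdX]  L0: P0=M P1=I P2=I P3=I  mem[L0]=90
6. P0: store L0 := 25  bus=[-]  L0: P0=M P1=I P2=I P3=I  mem[L0]=90
7. P0: load  L1  bus=[-]  L1: P0=M P1=I P2=I P3=I  mem[L1]=50
8. P2: store L0 := 38  bus=[BusRdX,Flush]  L0: P0=I P1=I P2=M P3=I  mem[L0]=25
9. P1: load  L2  bus=[-]  L2: P0=S P1=S P2=I P3=I  mem[L2]=47
10. P2: store L1 := 86  bus=[BusRdX,Flush]  L1: P0=I P1=I P2=M P3=I  mem[L1]=65
11. P0: load  L2  bus=[-]  L2: P0=S P1=S P2=I P3=I  mem[L2]=47
12. P2: store L0 := 74  bus=[-]  L0: P0=I P1=I P2=M P3=I  mem[L0]=25
13. P2: load  L1  bus=[-]  L1: P0=I P1=I P2=M P3=I  mem[L1]=65
14. P2: store L2 := 66  bus=[BusRdX]  L2: P0=I P1=I P2=M P3=I  mem[L2]=47
15. P2: store L1 := 64  bus=[-]  L1: P0=I P1=I P2=M P3=I  mem[L1]=65
16. P3: store L0 := 72  bus=[BusRdX,Flush]  L0: P0=I P1=I P2=I P3=M  mem[L0]=74
17. P3: store L0 := 14  bus=[-]  L0: P0=I P1=I P2=I P3=M  mem[L0]=74
18. P0: load  L2  bus=[BusRd,Flush]  L2: P0=S P1=I P2=S P3=I  mem[L2]=66
19. P0: store L1 := 69  bus=[BusRdX,Flush]  L1: P0=M P1=I P2=I P3=I  mem[L1]=64
20. P3: store L1 := 21  bus=[BusRdX,Flush]  L1: P0=I P1=I P2=I P3=M  mem[L1]=69
21. P3: store L0 := 56  bus=[-]  L0: P0=I P1=I P2=I P3=M  mem[L0]=74
22. P1: load  L1  bus=[BusRd,Flush]  L1: P0=I P1=S P2=I P3=S  mem[L1]=21
23. P3: store L1 := 62  bus=[BusUpgr]  L1: P0=I P1=I P2=I P3=M  mem[L1]=21
24. P1: store L2 := 7  bus=[BusRdX]  L2: P0=I P1=M P2=I P3=I  mem[L2]=66

memory[L0] = 74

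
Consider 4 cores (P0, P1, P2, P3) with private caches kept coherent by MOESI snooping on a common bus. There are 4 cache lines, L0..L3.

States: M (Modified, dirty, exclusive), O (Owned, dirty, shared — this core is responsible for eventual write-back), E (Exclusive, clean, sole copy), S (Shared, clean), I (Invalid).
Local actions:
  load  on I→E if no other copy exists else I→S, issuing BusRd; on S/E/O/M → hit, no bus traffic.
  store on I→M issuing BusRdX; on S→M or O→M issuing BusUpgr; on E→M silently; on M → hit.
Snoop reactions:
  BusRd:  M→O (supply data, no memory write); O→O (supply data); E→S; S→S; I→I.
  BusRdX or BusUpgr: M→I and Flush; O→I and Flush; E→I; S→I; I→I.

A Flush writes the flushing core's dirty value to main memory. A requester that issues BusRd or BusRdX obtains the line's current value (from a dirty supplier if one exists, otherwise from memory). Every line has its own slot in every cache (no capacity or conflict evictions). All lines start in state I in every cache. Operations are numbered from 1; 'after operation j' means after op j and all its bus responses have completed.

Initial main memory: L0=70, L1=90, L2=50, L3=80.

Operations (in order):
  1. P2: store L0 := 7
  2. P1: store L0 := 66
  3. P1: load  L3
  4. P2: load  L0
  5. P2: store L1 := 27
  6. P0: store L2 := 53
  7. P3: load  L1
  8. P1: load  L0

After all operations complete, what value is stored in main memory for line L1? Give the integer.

memory[L1] = 90

[1] P2: store L0 := 7 | P0:I, P1:I, P2:M(7), P3:I | bus: BusRdX
[2] P1: store L0 := 66 | P0:I, P1:M(66), P2:I, P3:I | bus: BusRdX,Flush
[3] P1: load  L3 | P0:I, P1:E(80), P2:I, P3:I | bus: BusRd
[4] P2: load  L0 | P0:I, P1:O(66), P2:S(66), P3:I | bus: BusRd
[5] P2: store L1 := 27 | P0:I, P1:I, P2:M(27), P3:I | bus: BusRdX
[6] P0: store L2 := 53 | P0:M(53), P1:I, P2:I, P3:I | bus: BusRdX
[7] P3: load  L1 | P0:I, P1:I, P2:O(27), P3:S(27) | bus: BusRd
[8] P1: load  L0 | P0:I, P1:O(66), P2:S(66), P3:I | bus: none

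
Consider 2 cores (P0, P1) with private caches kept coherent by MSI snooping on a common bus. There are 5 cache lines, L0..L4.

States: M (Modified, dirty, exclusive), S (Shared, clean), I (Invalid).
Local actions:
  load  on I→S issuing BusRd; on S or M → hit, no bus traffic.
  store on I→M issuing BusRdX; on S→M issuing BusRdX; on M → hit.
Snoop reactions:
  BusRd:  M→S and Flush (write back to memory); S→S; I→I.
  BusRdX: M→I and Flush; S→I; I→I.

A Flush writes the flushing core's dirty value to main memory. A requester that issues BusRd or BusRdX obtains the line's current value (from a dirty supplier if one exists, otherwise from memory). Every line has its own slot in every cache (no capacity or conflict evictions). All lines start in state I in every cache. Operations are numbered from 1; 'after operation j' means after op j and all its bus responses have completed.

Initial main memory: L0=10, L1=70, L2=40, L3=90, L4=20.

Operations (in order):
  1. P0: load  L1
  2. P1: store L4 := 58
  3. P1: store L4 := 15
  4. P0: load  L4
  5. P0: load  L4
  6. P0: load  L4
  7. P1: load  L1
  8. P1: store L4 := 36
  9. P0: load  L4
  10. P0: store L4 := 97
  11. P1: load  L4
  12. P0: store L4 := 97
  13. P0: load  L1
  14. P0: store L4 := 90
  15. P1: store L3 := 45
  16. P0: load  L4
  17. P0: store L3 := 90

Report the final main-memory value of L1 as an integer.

memory[L1] = 70

  op1 P0: load  L1 → S/I on L1; bus BusRd; mem=70
  op2 P1: store L4 := 58 → I/M on L4; bus BusRdX; mem=20
  op3 P1: store L4 := 15 → I/M on L4; bus (none); mem=20
  op4 P0: load  L4 → S/S on L4; bus BusRd Flush; mem=15
  op5 P0: load  L4 → S/S on L4; bus (none); mem=15
  op6 P0: load  L4 → S/S on L4; bus (none); mem=15
  op7 P1: load  L1 → S/S on L1; bus BusRd; mem=70
  op8 P1: store L4 := 36 → I/M on L4; bus BusRdX; mem=15
  op9 P0: load  L4 → S/S on L4; bus BusRd Flush; mem=36
  op10 P0: store L4 := 97 → M/I on L4; bus BusRdX; mem=36
  op11 P1: load  L4 → S/S on L4; bus BusRd Flush; mem=97
  op12 P0: store L4 := 97 → M/I on L4; bus BusRdX; mem=97
  op13 P0: load  L1 → S/S on L1; bus (none); mem=70
  op14 P0: store L4 := 90 → M/I on L4; bus (none); mem=97
  op15 P1: store L3 := 45 → I/M on L3; bus BusRdX; mem=90
  op16 P0: load  L4 → M/I on L4; bus (none); mem=97
  op17 P0: store L3 := 90 → M/I on L3; bus BusRdX Flush; mem=45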